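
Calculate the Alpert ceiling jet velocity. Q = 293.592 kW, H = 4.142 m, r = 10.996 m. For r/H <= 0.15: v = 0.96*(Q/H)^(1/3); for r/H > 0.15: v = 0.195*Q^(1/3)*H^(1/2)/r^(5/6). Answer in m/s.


r/H = 10.996 / 4.142 = 2.6548
r/H > 0.15, so v = 0.195*Q^(1/3)*H^(1/2)/r^(5/6)
Q^(1/3) = 6.6463
H^(1/2) = 2.0352
r^(5/6) = 7.3739
v = 0.195 * 6.6463 * 2.0352 / 7.3739 = 0.35771 m/s

0.35771 m/s


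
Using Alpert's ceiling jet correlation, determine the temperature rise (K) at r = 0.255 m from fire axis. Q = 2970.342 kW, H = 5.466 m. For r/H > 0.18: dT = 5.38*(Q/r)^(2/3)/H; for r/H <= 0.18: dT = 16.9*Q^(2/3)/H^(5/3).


r/H = 0.255 / 5.466 = 0.046652
r/H <= 0.18, so dT = 16.9*Q^(2/3)/H^(5/3)
Q^(2/3) = 206.64
H^(5/3) = 16.961
dT = 16.9 * 206.64 / 16.961 = 205.89 K

205.89 K


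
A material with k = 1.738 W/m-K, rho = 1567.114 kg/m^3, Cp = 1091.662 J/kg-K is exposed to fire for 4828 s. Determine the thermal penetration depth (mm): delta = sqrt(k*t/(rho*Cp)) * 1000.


alpha = 1.738 / (1567.114 * 1091.662) = 1.0159e-06 m^2/s
alpha * t = 0.0049049
delta = sqrt(0.0049049) * 1000 = 70.035 mm

70.035 mm


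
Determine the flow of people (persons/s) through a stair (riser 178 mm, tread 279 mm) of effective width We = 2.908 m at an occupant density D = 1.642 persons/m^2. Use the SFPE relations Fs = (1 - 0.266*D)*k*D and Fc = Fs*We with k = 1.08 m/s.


1 - 0.266*D = 1 - 0.266*1.642 = 0.56323
Fs = 0.56323 * 1.08 * 1.642 = 0.99881 persons/(s*m)
Fc = 0.99881 * 2.908 = 2.9045 persons/s

2.9045 persons/s


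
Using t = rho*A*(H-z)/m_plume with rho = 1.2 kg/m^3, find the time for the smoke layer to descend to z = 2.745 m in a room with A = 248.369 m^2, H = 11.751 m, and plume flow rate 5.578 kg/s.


H - z = 9.006 m
t = 1.2 * 248.369 * 9.006 / 5.578 = 481.21 s

481.21 s


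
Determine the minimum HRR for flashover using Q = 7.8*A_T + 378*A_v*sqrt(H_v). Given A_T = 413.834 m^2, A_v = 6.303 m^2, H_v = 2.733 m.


7.8*A_T = 3227.9
sqrt(H_v) = 1.6532
378*A_v*sqrt(H_v) = 3938.8
Q = 3227.9 + 3938.8 = 7166.7 kW

7166.7 kW


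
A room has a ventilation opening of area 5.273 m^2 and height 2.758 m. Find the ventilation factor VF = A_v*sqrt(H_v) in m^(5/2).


sqrt(H_v) = 1.6607
VF = 5.273 * 1.6607 = 8.7570 m^(5/2)

8.7570 m^(5/2)


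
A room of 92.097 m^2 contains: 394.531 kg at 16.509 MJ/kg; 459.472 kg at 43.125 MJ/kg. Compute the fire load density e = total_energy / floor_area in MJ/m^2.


Total energy = 394.531*16.509 + 459.472*43.125
= 6513.312 + 19814.73
= 26328.04 MJ
e = 26328.04 / 92.097 = 285.87 MJ/m^2

285.87 MJ/m^2


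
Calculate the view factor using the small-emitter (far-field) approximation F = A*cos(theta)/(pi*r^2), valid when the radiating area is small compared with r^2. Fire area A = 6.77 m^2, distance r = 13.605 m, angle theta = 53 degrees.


cos(53 deg) = 0.60182
pi*r^2 = 581.50
F = 6.77 * 0.60182 / 581.50 = 0.0070066

0.0070066


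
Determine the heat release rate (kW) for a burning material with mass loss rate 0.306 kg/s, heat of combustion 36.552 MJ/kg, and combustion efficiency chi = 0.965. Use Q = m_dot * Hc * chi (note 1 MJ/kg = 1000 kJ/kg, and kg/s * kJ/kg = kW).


Hc = 36.552 MJ/kg = 36.552 * 1000 kJ/kg = 36552 kJ/kg
Q = 0.306 kg/s * 36552 kJ/kg * 0.965 = 10793 kW

10793 kW


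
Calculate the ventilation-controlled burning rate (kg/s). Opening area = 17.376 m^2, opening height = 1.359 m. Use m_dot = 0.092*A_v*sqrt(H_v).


sqrt(H_v) = 1.1658
m_dot = 0.092 * 17.376 * 1.1658 = 1.8636 kg/s

1.8636 kg/s


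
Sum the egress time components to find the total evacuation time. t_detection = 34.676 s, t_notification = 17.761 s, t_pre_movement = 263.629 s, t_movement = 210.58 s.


Total = 34.676 + 17.761 + 263.629 + 210.58 = 526.646 s

526.646 s


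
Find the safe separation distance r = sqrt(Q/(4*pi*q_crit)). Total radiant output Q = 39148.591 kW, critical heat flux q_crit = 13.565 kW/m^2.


4*pi*q_crit = 170.46
Q/(4*pi*q_crit) = 229.66
r = sqrt(229.66) = 15.155 m

15.155 m


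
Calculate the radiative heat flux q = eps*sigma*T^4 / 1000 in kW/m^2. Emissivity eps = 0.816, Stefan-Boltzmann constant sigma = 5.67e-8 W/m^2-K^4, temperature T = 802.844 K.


T^4 = 4.1546e+11
q = 0.816 * 5.67e-8 * 4.1546e+11 / 1000 = 19.222 kW/m^2

19.222 kW/m^2


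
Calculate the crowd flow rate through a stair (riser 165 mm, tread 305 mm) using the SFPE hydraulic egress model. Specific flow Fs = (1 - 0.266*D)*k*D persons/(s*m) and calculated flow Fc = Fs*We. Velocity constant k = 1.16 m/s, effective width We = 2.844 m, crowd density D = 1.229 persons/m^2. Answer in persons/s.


1 - 0.266*D = 1 - 0.266*1.229 = 0.67309
Fs = 0.67309 * 1.16 * 1.229 = 0.95958 persons/(s*m)
Fc = 0.95958 * 2.844 = 2.7290 persons/s

2.7290 persons/s


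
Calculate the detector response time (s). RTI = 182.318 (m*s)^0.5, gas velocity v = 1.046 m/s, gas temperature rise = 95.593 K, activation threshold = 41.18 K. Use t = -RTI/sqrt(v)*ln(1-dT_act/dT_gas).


dT_act/dT_gas = 0.43078
ln(1 - 0.43078) = -0.56350
t = -182.318 / sqrt(1.046) * -0.56350 = 100.45 s

100.45 s


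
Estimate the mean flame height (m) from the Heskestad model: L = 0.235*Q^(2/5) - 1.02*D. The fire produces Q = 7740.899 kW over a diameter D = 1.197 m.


Q^(2/5) = 35.935
0.235 * Q^(2/5) = 8.4447
1.02 * D = 1.2209
L = 7.2238 m

7.2238 m


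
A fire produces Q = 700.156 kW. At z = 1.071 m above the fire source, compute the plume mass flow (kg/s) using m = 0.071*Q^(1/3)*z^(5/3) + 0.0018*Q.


Q^(1/3) = 8.8797
z^(5/3) = 1.1211
First term = 0.071 * 8.8797 * 1.1211 = 0.70681
Second term = 0.0018 * 700.156 = 1.2603
m = 1.9671 kg/s

1.9671 kg/s


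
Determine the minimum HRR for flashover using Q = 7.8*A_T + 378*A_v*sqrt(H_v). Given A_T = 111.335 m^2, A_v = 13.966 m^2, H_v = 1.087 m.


7.8*A_T = 868.413
sqrt(H_v) = 1.0426
378*A_v*sqrt(H_v) = 5504.0
Q = 868.413 + 5504.0 = 6372.4 kW

6372.4 kW


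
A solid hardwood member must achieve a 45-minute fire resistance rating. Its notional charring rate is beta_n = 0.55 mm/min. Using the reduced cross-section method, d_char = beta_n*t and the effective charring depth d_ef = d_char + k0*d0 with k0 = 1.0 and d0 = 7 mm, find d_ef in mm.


d_char = 0.55 * 45 = 24.75 mm
d_ef = 24.75 + 1.0*7 = 31.75 mm

31.75 mm


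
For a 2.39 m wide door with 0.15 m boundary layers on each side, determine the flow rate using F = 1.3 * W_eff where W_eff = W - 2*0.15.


W_eff = 2.39 - 0.30 = 2.09 m
F = 1.3 * 2.09 = 2.717 persons/s

2.717 persons/s


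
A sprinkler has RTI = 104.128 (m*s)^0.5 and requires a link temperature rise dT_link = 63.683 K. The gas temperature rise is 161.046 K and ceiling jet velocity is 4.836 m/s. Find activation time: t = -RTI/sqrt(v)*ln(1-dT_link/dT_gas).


dT_link/dT_gas = 0.39543
ln(1 - 0.39543) = -0.50324
t = -104.128 / sqrt(4.836) * -0.50324 = 23.829 s

23.829 s


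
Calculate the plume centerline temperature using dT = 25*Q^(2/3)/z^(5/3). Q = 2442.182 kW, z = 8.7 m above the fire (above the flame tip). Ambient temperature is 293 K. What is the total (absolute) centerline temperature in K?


Q^(2/3) = 181.35
z^(5/3) = 36.801
dT = 25 * 181.35 / 36.801 = 123.20 K
T = 293 + 123.20 = 416.20 K

416.20 K


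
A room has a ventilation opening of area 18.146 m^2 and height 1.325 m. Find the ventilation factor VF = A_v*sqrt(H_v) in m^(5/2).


sqrt(H_v) = 1.1511
VF = 18.146 * 1.1511 = 20.888 m^(5/2)

20.888 m^(5/2)


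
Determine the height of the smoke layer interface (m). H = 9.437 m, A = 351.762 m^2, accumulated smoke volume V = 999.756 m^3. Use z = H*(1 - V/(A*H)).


V/(A*H) = 0.30117
1 - 0.30117 = 0.69883
z = 9.437 * 0.69883 = 6.5949 m

6.5949 m


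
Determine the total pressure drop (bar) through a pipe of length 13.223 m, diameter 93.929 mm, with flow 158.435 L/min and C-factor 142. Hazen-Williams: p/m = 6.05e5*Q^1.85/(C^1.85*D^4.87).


Q^1.85 = 11742
C^1.85 = 9588.1
D^4.87 = 4.0507e+09
p/m = 0.00018290 bar/m
p_total = 0.00018290 * 13.223 = 0.0024185 bar

0.0024185 bar


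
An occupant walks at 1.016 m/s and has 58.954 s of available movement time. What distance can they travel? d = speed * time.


d = 1.016 * 58.954 = 59.897 m

59.897 m


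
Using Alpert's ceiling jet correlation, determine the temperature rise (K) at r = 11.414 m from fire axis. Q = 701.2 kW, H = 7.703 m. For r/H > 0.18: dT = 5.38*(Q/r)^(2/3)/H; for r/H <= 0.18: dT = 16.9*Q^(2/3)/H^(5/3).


r/H = 11.414 / 7.703 = 1.4818
r/H > 0.18, so dT = 5.38*(Q/r)^(2/3)/H
Q/r = 61.433
(Q/r)^(2/3) = 15.569
dT = 5.38 * 15.569 / 7.703 = 10.874 K

10.874 K


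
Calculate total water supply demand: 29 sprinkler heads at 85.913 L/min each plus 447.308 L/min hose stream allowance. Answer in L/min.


Sprinkler demand = 29 * 85.913 = 2491.477 L/min
Total = 2491.477 + 447.308 = 2938.785 L/min

2938.785 L/min


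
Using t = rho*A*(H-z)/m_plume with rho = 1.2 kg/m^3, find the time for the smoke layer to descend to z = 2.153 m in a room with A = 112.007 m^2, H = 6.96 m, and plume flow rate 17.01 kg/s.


H - z = 4.807 m
t = 1.2 * 112.007 * 4.807 / 17.01 = 37.984 s

37.984 s


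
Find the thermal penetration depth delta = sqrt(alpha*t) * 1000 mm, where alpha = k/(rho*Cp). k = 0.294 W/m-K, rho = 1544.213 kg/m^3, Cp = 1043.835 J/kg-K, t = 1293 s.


alpha = 0.294 / (1544.213 * 1043.835) = 1.8239e-07 m^2/s
alpha * t = 0.00023583
delta = sqrt(0.00023583) * 1000 = 15.357 mm

15.357 mm


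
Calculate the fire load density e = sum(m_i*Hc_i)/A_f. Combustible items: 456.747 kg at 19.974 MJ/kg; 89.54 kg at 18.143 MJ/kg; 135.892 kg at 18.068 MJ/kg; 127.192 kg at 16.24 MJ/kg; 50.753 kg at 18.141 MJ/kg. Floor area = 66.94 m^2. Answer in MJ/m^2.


Total energy = 456.747*19.974 + 89.54*18.143 + 135.892*18.068 + 127.192*16.24 + 50.753*18.141
= 9123.065 + 1624.524 + 2455.297 + 2065.598 + 920.7102
= 16189.19 MJ
e = 16189.19 / 66.94 = 241.85 MJ/m^2

241.85 MJ/m^2


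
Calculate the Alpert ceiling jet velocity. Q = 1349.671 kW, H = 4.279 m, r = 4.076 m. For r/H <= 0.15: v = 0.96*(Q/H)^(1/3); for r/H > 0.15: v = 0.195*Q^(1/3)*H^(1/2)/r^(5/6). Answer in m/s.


r/H = 4.076 / 4.279 = 0.95256
r/H > 0.15, so v = 0.195*Q^(1/3)*H^(1/2)/r^(5/6)
Q^(1/3) = 11.051
H^(1/2) = 2.0686
r^(5/6) = 3.2250
v = 0.195 * 11.051 * 2.0686 / 3.2250 = 1.3822 m/s

1.3822 m/s


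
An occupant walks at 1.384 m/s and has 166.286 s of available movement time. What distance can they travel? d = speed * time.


d = 1.384 * 166.286 = 230.14 m

230.14 m


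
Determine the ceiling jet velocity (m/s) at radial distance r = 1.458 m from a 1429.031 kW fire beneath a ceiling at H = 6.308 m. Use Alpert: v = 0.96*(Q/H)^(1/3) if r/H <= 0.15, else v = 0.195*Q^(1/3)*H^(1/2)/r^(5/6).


r/H = 1.458 / 6.308 = 0.23114
r/H > 0.15, so v = 0.195*Q^(1/3)*H^(1/2)/r^(5/6)
Q^(1/3) = 11.264
H^(1/2) = 2.5116
r^(5/6) = 1.3692
v = 0.195 * 11.264 * 2.5116 / 1.3692 = 4.0290 m/s

4.0290 m/s


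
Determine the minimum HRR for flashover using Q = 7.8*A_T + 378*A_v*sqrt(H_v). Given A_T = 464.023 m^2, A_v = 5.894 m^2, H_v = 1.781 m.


7.8*A_T = 3619.4
sqrt(H_v) = 1.3345
378*A_v*sqrt(H_v) = 2973.3
Q = 3619.4 + 2973.3 = 6592.6 kW

6592.6 kW


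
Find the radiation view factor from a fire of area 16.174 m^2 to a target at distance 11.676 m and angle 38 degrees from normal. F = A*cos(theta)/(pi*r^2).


cos(38 deg) = 0.78801
pi*r^2 = 428.29
F = 16.174 * 0.78801 / 428.29 = 0.029759

0.029759


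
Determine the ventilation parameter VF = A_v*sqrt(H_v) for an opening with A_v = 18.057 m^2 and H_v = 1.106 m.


sqrt(H_v) = 1.0517
VF = 18.057 * 1.0517 = 18.990 m^(5/2)

18.990 m^(5/2)


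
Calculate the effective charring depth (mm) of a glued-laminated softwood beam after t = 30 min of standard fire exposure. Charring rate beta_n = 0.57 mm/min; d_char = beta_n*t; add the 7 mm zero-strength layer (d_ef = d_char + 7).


d_char = 0.57 * 30 = 17.1 mm
d_ef = 17.1 + 1.0*7 = 24.1 mm

24.1 mm


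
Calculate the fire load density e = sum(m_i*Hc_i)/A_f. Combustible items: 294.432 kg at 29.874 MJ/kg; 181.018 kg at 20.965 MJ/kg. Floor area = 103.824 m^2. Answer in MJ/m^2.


Total energy = 294.432*29.874 + 181.018*20.965
= 8795.862 + 3795.042
= 12590.90 MJ
e = 12590.90 / 103.824 = 121.27 MJ/m^2

121.27 MJ/m^2


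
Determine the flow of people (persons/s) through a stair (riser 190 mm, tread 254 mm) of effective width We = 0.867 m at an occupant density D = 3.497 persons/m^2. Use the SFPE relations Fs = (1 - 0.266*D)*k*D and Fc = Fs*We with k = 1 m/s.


1 - 0.266*D = 1 - 0.266*3.497 = 0.069798
Fs = 0.069798 * 1 * 3.497 = 0.24408 persons/(s*m)
Fc = 0.24408 * 0.867 = 0.21162 persons/s

0.21162 persons/s


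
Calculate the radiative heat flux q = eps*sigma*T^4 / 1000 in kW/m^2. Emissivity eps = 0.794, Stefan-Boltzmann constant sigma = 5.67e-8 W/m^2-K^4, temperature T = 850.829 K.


T^4 = 5.2405e+11
q = 0.794 * 5.67e-8 * 5.2405e+11 / 1000 = 23.592 kW/m^2

23.592 kW/m^2


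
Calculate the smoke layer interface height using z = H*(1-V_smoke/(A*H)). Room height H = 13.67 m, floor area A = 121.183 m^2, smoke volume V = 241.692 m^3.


V/(A*H) = 0.14590
1 - 0.14590 = 0.85410
z = 13.67 * 0.85410 = 11.676 m

11.676 m


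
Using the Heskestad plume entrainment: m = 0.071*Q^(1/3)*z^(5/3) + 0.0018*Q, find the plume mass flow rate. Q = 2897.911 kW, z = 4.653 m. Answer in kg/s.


Q^(1/3) = 14.257
z^(5/3) = 12.968
First term = 0.071 * 14.257 * 12.968 = 13.127
Second term = 0.0018 * 2897.911 = 5.2162
m = 18.344 kg/s

18.344 kg/s


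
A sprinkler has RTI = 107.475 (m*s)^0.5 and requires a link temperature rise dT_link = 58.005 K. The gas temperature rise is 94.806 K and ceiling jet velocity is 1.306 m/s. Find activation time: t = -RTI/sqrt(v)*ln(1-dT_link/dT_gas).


dT_link/dT_gas = 0.61183
ln(1 - 0.61183) = -0.94631
t = -107.475 / sqrt(1.306) * -0.94631 = 88.996 s

88.996 s


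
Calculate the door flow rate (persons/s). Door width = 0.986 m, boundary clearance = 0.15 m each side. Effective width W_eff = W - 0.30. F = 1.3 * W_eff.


W_eff = 0.986 - 0.30 = 0.686 m
F = 1.3 * 0.686 = 0.89180 persons/s

0.89180 persons/s


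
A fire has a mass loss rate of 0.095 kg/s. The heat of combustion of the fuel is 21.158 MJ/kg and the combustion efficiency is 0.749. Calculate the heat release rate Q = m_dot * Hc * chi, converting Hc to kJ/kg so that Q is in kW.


Hc = 21.158 MJ/kg = 21.158 * 1000 kJ/kg = 21158 kJ/kg
Q = 0.095 kg/s * 21158 kJ/kg * 0.749 = 1505.5 kW

1505.5 kW


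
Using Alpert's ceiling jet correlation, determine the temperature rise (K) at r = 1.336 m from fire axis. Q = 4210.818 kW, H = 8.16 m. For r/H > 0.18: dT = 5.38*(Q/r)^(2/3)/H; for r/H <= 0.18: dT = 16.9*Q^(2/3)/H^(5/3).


r/H = 1.336 / 8.16 = 0.16373
r/H <= 0.18, so dT = 16.9*Q^(2/3)/H^(5/3)
Q^(2/3) = 260.76
H^(5/3) = 33.074
dT = 16.9 * 260.76 / 33.074 = 133.24 K

133.24 K


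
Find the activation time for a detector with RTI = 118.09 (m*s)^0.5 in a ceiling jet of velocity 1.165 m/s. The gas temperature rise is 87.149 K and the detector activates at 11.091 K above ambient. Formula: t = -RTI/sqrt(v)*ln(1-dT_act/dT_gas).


dT_act/dT_gas = 0.12726
ln(1 - 0.12726) = -0.13612
t = -118.09 / sqrt(1.165) * -0.13612 = 14.893 s

14.893 s


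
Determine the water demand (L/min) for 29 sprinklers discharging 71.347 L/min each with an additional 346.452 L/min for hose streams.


Sprinkler demand = 29 * 71.347 = 2069.063 L/min
Total = 2069.063 + 346.452 = 2415.515 L/min

2415.515 L/min


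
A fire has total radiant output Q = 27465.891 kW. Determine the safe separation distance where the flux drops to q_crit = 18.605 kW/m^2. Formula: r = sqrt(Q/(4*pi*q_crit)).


4*pi*q_crit = 233.80
Q/(4*pi*q_crit) = 117.48
r = sqrt(117.48) = 10.839 m

10.839 m


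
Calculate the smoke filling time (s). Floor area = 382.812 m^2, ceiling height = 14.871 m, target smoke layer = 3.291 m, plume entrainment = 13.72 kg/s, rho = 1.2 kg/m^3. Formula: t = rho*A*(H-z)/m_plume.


H - z = 11.58 m
t = 1.2 * 382.812 * 11.58 / 13.72 = 387.72 s

387.72 s


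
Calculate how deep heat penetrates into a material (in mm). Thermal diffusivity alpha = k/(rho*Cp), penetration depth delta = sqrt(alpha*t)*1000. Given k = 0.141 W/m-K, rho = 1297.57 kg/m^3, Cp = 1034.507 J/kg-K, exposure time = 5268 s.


alpha = 0.141 / (1297.57 * 1034.507) = 1.0504e-07 m^2/s
alpha * t = 0.00055335
delta = sqrt(0.00055335) * 1000 = 23.523 mm

23.523 mm


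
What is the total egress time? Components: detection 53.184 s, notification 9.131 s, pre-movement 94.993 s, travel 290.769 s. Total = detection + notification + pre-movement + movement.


Total = 53.184 + 9.131 + 94.993 + 290.769 = 448.077 s

448.077 s


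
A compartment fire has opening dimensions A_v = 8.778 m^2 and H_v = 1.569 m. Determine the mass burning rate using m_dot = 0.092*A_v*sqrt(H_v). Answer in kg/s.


sqrt(H_v) = 1.2526
m_dot = 0.092 * 8.778 * 1.2526 = 1.0116 kg/s

1.0116 kg/s


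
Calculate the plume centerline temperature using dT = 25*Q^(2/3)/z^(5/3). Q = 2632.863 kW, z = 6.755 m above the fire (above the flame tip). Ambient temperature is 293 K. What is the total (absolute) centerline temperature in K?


Q^(2/3) = 190.67
z^(5/3) = 24.138
dT = 25 * 190.67 / 24.138 = 197.48 K
T = 293 + 197.48 = 490.48 K

490.48 K


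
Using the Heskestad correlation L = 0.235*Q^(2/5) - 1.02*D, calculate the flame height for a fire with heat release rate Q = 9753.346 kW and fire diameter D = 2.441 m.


Q^(2/5) = 39.415
0.235 * Q^(2/5) = 9.2625
1.02 * D = 2.4898
L = 6.7727 m

6.7727 m


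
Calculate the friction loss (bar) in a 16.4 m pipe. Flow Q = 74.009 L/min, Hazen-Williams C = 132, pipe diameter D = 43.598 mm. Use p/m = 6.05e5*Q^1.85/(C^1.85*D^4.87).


Q^1.85 = 2871.9
C^1.85 = 8376.5
D^4.87 = 9.6428e+07
p/m = 0.0021511 bar/m
p_total = 0.0021511 * 16.4 = 0.035279 bar

0.035279 bar


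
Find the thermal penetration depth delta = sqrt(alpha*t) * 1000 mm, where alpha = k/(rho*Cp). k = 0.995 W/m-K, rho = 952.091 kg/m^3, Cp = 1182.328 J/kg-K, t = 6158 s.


alpha = 0.995 / (952.091 * 1182.328) = 8.8391e-07 m^2/s
alpha * t = 0.0054431
delta = sqrt(0.0054431) * 1000 = 73.777 mm

73.777 mm


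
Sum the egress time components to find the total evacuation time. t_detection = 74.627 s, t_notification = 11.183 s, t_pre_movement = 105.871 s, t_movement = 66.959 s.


Total = 74.627 + 11.183 + 105.871 + 66.959 = 258.64 s

258.64 s


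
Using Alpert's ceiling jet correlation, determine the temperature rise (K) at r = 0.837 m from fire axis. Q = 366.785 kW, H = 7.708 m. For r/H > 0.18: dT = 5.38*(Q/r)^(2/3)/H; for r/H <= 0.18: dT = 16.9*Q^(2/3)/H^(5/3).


r/H = 0.837 / 7.708 = 0.10859
r/H <= 0.18, so dT = 16.9*Q^(2/3)/H^(5/3)
Q^(2/3) = 51.240
H^(5/3) = 30.077
dT = 16.9 * 51.240 / 30.077 = 28.791 K

28.791 K


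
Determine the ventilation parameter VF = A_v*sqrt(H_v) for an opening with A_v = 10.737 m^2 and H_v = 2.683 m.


sqrt(H_v) = 1.6380
VF = 10.737 * 1.6380 = 17.587 m^(5/2)

17.587 m^(5/2)


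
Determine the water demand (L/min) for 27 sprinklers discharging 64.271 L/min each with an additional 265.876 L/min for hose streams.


Sprinkler demand = 27 * 64.271 = 1735.317 L/min
Total = 1735.317 + 265.876 = 2001.193 L/min

2001.193 L/min


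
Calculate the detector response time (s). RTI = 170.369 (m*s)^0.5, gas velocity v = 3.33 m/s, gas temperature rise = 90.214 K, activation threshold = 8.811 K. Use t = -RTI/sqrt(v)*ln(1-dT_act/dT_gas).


dT_act/dT_gas = 0.097668
ln(1 - 0.097668) = -0.10277
t = -170.369 / sqrt(3.33) * -0.10277 = 9.5950 s

9.5950 s


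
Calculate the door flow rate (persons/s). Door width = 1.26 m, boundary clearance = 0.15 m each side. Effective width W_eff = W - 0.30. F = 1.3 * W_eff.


W_eff = 1.26 - 0.30 = 0.96 m
F = 1.3 * 0.96 = 1.248 persons/s

1.248 persons/s


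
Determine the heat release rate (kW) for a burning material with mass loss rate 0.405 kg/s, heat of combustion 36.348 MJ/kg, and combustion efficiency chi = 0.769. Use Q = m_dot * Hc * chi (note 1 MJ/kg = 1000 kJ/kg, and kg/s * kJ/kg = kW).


Hc = 36.348 MJ/kg = 36.348 * 1000 kJ/kg = 36348 kJ/kg
Q = 0.405 kg/s * 36348 kJ/kg * 0.769 = 11320 kW

11320 kW


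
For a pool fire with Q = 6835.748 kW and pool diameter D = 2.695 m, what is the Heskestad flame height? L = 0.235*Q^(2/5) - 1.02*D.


Q^(2/5) = 34.191
0.235 * Q^(2/5) = 8.0349
1.02 * D = 2.7489
L = 5.2860 m

5.2860 m


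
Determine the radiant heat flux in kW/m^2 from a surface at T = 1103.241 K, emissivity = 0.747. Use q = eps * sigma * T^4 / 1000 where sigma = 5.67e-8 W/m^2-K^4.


T^4 = 1.4814e+12
q = 0.747 * 5.67e-8 * 1.4814e+12 / 1000 = 62.746 kW/m^2

62.746 kW/m^2


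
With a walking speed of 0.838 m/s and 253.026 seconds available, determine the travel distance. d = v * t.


d = 0.838 * 253.026 = 212.04 m

212.04 m


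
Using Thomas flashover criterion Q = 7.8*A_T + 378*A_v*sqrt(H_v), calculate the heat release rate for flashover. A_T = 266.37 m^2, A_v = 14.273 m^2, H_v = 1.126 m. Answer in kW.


7.8*A_T = 2077.686
sqrt(H_v) = 1.0611
378*A_v*sqrt(H_v) = 5725.0
Q = 2077.686 + 5725.0 = 7802.7 kW

7802.7 kW


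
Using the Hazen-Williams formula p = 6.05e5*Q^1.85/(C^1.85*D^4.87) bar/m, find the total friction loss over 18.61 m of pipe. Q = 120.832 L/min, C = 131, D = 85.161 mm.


Q^1.85 = 7112.7
C^1.85 = 8259.5
D^4.87 = 2.5135e+09
p/m = 0.00020728 bar/m
p_total = 0.00020728 * 18.61 = 0.0038576 bar

0.0038576 bar


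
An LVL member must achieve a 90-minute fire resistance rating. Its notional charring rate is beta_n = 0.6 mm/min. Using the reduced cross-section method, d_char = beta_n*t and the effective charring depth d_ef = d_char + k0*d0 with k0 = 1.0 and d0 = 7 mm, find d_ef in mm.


d_char = 0.6 * 90 = 54 mm
d_ef = 54 + 1.0*7 = 61 mm

61 mm


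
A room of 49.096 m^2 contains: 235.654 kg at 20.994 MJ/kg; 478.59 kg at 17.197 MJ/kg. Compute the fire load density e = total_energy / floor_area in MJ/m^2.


Total energy = 235.654*20.994 + 478.59*17.197
= 4947.320 + 8230.312
= 13177.63 MJ
e = 13177.63 / 49.096 = 268.41 MJ/m^2

268.41 MJ/m^2


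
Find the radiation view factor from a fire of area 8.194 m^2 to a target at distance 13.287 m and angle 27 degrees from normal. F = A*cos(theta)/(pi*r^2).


cos(27 deg) = 0.89101
pi*r^2 = 554.63
F = 8.194 * 0.89101 / 554.63 = 0.013164

0.013164


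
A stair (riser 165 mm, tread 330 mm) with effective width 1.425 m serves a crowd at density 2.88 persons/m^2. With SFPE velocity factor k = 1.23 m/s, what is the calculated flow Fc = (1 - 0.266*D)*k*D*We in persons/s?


1 - 0.266*D = 1 - 0.266*2.88 = 0.23392
Fs = 0.23392 * 1.23 * 2.88 = 0.82864 persons/(s*m)
Fc = 0.82864 * 1.425 = 1.1808 persons/s

1.1808 persons/s


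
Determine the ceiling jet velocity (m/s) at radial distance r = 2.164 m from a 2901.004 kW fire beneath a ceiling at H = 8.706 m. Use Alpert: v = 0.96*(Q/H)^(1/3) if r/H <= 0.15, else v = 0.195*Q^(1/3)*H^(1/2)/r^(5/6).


r/H = 2.164 / 8.706 = 0.24856
r/H > 0.15, so v = 0.195*Q^(1/3)*H^(1/2)/r^(5/6)
Q^(1/3) = 14.262
H^(1/2) = 2.9506
r^(5/6) = 1.9027
v = 0.195 * 14.262 * 2.9506 / 1.9027 = 4.3127 m/s

4.3127 m/s


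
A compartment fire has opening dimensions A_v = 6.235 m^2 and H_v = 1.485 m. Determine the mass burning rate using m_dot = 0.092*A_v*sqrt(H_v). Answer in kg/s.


sqrt(H_v) = 1.2186
m_dot = 0.092 * 6.235 * 1.2186 = 0.69902 kg/s

0.69902 kg/s


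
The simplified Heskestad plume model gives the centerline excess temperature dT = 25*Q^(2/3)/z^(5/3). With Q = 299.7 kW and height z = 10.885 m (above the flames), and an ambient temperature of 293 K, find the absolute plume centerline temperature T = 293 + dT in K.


Q^(2/3) = 44.784
z^(5/3) = 53.462
dT = 25 * 44.784 / 53.462 = 20.942 K
T = 293 + 20.942 = 313.94 K

313.94 K


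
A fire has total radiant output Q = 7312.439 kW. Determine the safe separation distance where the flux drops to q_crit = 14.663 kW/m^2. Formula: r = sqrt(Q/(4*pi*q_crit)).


4*pi*q_crit = 184.26
Q/(4*pi*q_crit) = 39.685
r = sqrt(39.685) = 6.2996 m

6.2996 m


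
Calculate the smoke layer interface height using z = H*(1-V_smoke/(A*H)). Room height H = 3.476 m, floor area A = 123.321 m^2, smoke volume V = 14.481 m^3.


V/(A*H) = 0.033782
1 - 0.033782 = 0.96622
z = 3.476 * 0.96622 = 3.3586 m

3.3586 m


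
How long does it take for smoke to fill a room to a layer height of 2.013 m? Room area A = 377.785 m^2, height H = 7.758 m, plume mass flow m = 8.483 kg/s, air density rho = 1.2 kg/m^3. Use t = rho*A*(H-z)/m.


H - z = 5.745 m
t = 1.2 * 377.785 * 5.745 / 8.483 = 307.02 s

307.02 s


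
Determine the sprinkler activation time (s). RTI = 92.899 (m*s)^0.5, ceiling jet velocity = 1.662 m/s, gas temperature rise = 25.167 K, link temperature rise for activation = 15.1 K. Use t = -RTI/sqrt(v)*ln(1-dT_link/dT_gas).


dT_link/dT_gas = 0.59999
ln(1 - 0.59999) = -0.91627
t = -92.899 / sqrt(1.662) * -0.91627 = 66.027 s

66.027 s


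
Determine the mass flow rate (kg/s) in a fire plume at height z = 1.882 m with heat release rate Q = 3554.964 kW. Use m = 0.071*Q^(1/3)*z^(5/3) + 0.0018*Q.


Q^(1/3) = 15.262
z^(5/3) = 2.8688
First term = 0.071 * 15.262 * 2.8688 = 3.1086
Second term = 0.0018 * 3554.964 = 6.3989
m = 9.5076 kg/s

9.5076 kg/s


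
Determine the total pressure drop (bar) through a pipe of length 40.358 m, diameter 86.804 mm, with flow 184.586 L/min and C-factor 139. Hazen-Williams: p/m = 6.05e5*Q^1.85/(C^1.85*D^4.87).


Q^1.85 = 15576
C^1.85 = 9216.7
D^4.87 = 2.7586e+09
p/m = 0.00037064 bar/m
p_total = 0.00037064 * 40.358 = 0.014958 bar

0.014958 bar


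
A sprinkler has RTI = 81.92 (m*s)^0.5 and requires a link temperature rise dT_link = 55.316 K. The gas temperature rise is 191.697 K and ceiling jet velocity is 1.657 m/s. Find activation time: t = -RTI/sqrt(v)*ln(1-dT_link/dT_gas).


dT_link/dT_gas = 0.28856
ln(1 - 0.28856) = -0.34046
t = -81.92 / sqrt(1.657) * -0.34046 = 21.667 s

21.667 s


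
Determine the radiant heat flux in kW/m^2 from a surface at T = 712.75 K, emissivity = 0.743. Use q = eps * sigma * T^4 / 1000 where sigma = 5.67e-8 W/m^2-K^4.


T^4 = 2.5808e+11
q = 0.743 * 5.67e-8 * 2.5808e+11 / 1000 = 10.872 kW/m^2

10.872 kW/m^2


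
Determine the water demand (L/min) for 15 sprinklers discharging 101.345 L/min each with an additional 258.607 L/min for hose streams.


Sprinkler demand = 15 * 101.345 = 1520.175 L/min
Total = 1520.175 + 258.607 = 1778.782 L/min

1778.782 L/min


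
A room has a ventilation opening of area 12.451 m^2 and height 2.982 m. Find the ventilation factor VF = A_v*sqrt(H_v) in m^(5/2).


sqrt(H_v) = 1.7268
VF = 12.451 * 1.7268 = 21.501 m^(5/2)

21.501 m^(5/2)


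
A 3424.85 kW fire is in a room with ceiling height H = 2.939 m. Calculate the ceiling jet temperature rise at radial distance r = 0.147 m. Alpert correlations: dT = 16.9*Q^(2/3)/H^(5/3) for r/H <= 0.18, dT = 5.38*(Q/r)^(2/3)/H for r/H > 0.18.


r/H = 0.147 / 2.939 = 0.050017
r/H <= 0.18, so dT = 16.9*Q^(2/3)/H^(5/3)
Q^(2/3) = 227.21
H^(5/3) = 6.0302
dT = 16.9 * 227.21 / 6.0302 = 636.77 K

636.77 K


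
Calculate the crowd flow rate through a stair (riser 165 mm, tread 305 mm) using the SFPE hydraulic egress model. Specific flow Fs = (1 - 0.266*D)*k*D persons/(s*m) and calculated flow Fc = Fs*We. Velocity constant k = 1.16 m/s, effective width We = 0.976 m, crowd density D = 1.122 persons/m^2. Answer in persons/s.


1 - 0.266*D = 1 - 0.266*1.122 = 0.70155
Fs = 0.70155 * 1.16 * 1.122 = 0.91308 persons/(s*m)
Fc = 0.91308 * 0.976 = 0.89116 persons/s

0.89116 persons/s


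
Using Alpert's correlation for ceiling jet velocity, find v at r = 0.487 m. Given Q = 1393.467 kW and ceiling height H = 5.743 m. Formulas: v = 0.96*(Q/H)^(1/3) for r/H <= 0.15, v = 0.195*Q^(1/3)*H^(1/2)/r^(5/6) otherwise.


r/H = 0.487 / 5.743 = 0.084799
r/H <= 0.15, so v = 0.96*(Q/H)^(1/3)
Q/H = 242.64
(Q/H)^(1/3) = 6.2371
v = 0.96 * 6.2371 = 5.9877 m/s

5.9877 m/s


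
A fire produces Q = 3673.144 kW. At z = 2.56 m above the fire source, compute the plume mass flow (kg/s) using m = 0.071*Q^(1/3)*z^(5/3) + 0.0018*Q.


Q^(1/3) = 15.429
z^(5/3) = 4.7907
First term = 0.071 * 15.429 * 4.7907 = 5.2481
Second term = 0.0018 * 3673.144 = 6.6117
m = 11.860 kg/s

11.860 kg/s


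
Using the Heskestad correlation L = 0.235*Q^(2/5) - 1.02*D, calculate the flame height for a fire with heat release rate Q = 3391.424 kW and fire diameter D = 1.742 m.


Q^(2/5) = 25.832
0.235 * Q^(2/5) = 6.0704
1.02 * D = 1.7768
L = 4.2936 m

4.2936 m


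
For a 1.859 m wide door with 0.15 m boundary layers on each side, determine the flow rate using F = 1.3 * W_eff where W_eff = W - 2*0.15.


W_eff = 1.859 - 0.30 = 1.559 m
F = 1.3 * 1.559 = 2.0267 persons/s

2.0267 persons/s


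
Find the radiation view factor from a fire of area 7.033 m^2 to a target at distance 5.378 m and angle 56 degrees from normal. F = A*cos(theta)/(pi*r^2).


cos(56 deg) = 0.55919
pi*r^2 = 90.864
F = 7.033 * 0.55919 / 90.864 = 0.043282

0.043282


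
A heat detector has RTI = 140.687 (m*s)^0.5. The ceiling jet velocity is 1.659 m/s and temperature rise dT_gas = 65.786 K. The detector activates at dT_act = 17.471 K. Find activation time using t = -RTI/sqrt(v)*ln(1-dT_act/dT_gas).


dT_act/dT_gas = 0.26557
ln(1 - 0.26557) = -0.30866
t = -140.687 / sqrt(1.659) * -0.30866 = 33.715 s

33.715 s


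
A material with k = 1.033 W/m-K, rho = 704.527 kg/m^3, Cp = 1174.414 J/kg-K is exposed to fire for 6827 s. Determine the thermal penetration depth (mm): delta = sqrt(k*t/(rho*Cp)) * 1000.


alpha = 1.033 / (704.527 * 1174.414) = 1.2485e-06 m^2/s
alpha * t = 0.0085234
delta = sqrt(0.0085234) * 1000 = 92.322 mm

92.322 mm


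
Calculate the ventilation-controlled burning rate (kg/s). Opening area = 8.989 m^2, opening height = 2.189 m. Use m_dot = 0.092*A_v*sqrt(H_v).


sqrt(H_v) = 1.4795
m_dot = 0.092 * 8.989 * 1.4795 = 1.2236 kg/s

1.2236 kg/s


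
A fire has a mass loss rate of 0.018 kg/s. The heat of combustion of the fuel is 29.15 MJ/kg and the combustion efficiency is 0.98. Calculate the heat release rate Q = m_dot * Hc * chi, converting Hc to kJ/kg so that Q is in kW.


Hc = 29.15 MJ/kg = 29.15 * 1000 kJ/kg = 29150 kJ/kg
Q = 0.018 kg/s * 29150 kJ/kg * 0.98 = 514.206 kW

514.206 kW


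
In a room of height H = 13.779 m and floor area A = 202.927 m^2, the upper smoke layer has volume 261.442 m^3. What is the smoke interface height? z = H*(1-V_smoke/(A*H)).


V/(A*H) = 0.093501
1 - 0.093501 = 0.90650
z = 13.779 * 0.90650 = 12.491 m

12.491 m


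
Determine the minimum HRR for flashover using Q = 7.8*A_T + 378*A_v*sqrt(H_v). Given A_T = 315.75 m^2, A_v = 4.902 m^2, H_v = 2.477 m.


7.8*A_T = 2462.85
sqrt(H_v) = 1.5738
378*A_v*sqrt(H_v) = 2916.3
Q = 2462.85 + 2916.3 = 5379.1 kW

5379.1 kW


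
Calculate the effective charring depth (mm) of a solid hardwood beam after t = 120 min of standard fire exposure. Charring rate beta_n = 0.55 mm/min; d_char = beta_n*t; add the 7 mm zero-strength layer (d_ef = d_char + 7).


d_char = 0.55 * 120 = 66 mm
d_ef = 66 + 1.0*7 = 73 mm

73 mm


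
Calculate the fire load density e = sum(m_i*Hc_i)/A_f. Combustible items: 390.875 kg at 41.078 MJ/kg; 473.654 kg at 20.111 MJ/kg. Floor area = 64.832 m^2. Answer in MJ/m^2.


Total energy = 390.875*41.078 + 473.654*20.111
= 16056.36 + 9525.656
= 25582.02 MJ
e = 25582.02 / 64.832 = 394.59 MJ/m^2

394.59 MJ/m^2


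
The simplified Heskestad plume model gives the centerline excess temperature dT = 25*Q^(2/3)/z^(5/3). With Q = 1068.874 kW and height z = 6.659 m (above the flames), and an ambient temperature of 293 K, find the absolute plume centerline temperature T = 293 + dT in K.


Q^(2/3) = 104.54
z^(5/3) = 23.569
dT = 25 * 104.54 / 23.569 = 110.89 K
T = 293 + 110.89 = 403.89 K

403.89 K


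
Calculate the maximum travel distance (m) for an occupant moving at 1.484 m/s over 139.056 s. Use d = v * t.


d = 1.484 * 139.056 = 206.36 m

206.36 m


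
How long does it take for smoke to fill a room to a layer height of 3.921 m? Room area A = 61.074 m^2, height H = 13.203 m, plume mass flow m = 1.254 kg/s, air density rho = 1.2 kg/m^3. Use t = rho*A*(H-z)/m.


H - z = 9.282 m
t = 1.2 * 61.074 * 9.282 / 1.254 = 542.48 s

542.48 s


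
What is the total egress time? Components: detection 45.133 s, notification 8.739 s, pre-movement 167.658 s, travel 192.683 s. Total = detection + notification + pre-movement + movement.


Total = 45.133 + 8.739 + 167.658 + 192.683 = 414.213 s

414.213 s


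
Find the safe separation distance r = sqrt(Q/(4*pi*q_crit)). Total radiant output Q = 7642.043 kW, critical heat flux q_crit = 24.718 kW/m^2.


4*pi*q_crit = 310.62
Q/(4*pi*q_crit) = 24.603
r = sqrt(24.603) = 4.9601 m

4.9601 m


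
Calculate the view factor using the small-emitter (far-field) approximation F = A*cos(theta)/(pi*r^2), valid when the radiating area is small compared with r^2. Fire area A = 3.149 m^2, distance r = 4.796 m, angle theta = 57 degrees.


cos(57 deg) = 0.54464
pi*r^2 = 72.262
F = 3.149 * 0.54464 / 72.262 = 0.023734

0.023734


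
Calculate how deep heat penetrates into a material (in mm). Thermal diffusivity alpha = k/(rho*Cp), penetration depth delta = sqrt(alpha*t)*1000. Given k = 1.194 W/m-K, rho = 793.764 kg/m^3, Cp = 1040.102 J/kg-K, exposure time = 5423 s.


alpha = 1.194 / (793.764 * 1040.102) = 1.4462e-06 m^2/s
alpha * t = 0.0078429
delta = sqrt(0.0078429) * 1000 = 88.560 mm

88.560 mm


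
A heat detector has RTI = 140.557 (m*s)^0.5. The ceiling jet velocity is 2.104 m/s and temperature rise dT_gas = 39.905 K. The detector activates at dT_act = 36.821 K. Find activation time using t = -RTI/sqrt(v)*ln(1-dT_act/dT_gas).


dT_act/dT_gas = 0.92272
ln(1 - 0.92272) = -2.5603
t = -140.557 / sqrt(2.104) * -2.5603 = 248.09 s

248.09 s


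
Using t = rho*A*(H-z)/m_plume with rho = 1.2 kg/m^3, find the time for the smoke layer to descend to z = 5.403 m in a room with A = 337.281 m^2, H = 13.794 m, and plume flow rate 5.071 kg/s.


H - z = 8.391 m
t = 1.2 * 337.281 * 8.391 / 5.071 = 669.72 s

669.72 s


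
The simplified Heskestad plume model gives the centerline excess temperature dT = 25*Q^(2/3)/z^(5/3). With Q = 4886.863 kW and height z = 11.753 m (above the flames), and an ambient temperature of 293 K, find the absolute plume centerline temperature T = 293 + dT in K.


Q^(2/3) = 287.97
z^(5/3) = 60.755
dT = 25 * 287.97 / 60.755 = 118.50 K
T = 293 + 118.50 = 411.50 K

411.50 K


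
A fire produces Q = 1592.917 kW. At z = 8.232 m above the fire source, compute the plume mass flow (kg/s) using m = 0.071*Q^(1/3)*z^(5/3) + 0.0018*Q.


Q^(1/3) = 11.679
z^(5/3) = 33.562
First term = 0.071 * 11.679 * 33.562 = 27.829
Second term = 0.0018 * 1592.917 = 2.8673
m = 30.696 kg/s

30.696 kg/s


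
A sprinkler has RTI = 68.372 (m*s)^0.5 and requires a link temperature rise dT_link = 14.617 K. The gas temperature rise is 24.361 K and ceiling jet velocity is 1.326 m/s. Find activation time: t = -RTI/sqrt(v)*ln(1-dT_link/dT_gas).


dT_link/dT_gas = 0.60002
ln(1 - 0.60002) = -0.91633
t = -68.372 / sqrt(1.326) * -0.91633 = 54.408 s

54.408 s


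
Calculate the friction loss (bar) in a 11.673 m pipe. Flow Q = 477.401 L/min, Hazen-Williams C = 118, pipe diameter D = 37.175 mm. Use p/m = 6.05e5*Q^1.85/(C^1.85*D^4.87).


Q^1.85 = 90351
C^1.85 = 6807.4
D^4.87 = 4.4373e+07
p/m = 0.18096 bar/m
p_total = 0.18096 * 11.673 = 2.1124 bar

2.1124 bar


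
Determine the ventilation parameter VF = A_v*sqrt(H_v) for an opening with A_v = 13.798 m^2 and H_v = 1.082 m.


sqrt(H_v) = 1.0402
VF = 13.798 * 1.0402 = 14.353 m^(5/2)

14.353 m^(5/2)


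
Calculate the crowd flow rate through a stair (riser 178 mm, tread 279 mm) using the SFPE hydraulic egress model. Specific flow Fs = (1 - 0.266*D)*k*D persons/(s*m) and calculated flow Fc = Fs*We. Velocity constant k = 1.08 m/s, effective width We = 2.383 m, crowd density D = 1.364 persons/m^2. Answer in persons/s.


1 - 0.266*D = 1 - 0.266*1.364 = 0.63718
Fs = 0.63718 * 1.08 * 1.364 = 0.93864 persons/(s*m)
Fc = 0.93864 * 2.383 = 2.2368 persons/s

2.2368 persons/s


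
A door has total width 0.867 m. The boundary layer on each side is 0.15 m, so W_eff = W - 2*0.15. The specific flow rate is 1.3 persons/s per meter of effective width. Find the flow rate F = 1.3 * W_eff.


W_eff = 0.867 - 0.30 = 0.567 m
F = 1.3 * 0.567 = 0.73710 persons/s

0.73710 persons/s


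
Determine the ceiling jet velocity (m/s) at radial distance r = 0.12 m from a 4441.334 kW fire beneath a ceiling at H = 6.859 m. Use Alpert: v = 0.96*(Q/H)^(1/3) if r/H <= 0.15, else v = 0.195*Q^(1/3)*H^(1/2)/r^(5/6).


r/H = 0.12 / 6.859 = 0.017495
r/H <= 0.15, so v = 0.96*(Q/H)^(1/3)
Q/H = 647.52
(Q/H)^(1/3) = 8.6514
v = 0.96 * 8.6514 = 8.3053 m/s

8.3053 m/s


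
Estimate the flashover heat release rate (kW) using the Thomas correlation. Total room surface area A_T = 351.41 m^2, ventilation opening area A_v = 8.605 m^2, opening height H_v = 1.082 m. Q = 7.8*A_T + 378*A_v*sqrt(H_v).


7.8*A_T = 2740.998
sqrt(H_v) = 1.0402
378*A_v*sqrt(H_v) = 3383.4
Q = 2740.998 + 3383.4 = 6124.4 kW

6124.4 kW


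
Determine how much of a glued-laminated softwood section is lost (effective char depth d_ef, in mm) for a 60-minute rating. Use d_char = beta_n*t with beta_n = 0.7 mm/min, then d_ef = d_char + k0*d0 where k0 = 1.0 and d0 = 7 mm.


d_char = 0.7 * 60 = 42 mm
d_ef = 42 + 1.0*7 = 49 mm

49 mm


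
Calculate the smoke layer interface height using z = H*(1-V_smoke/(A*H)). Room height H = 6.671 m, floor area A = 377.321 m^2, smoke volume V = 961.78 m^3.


V/(A*H) = 0.38210
1 - 0.38210 = 0.61790
z = 6.671 * 0.61790 = 4.1220 m

4.1220 m


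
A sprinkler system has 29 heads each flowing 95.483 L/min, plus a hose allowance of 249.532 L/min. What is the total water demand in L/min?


Sprinkler demand = 29 * 95.483 = 2769.007 L/min
Total = 2769.007 + 249.532 = 3018.539 L/min

3018.539 L/min


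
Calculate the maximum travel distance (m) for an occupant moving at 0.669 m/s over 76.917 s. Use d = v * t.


d = 0.669 * 76.917 = 51.457 m

51.457 m


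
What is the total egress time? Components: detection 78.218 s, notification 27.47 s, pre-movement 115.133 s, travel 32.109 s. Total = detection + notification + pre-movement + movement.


Total = 78.218 + 27.47 + 115.133 + 32.109 = 252.93 s

252.93 s


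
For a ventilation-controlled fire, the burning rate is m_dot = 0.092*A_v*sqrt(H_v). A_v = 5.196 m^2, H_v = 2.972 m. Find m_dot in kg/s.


sqrt(H_v) = 1.7239
m_dot = 0.092 * 5.196 * 1.7239 = 0.82410 kg/s

0.82410 kg/s


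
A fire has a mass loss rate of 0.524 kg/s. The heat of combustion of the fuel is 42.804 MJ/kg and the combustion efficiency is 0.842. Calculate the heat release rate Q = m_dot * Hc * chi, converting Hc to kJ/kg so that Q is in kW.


Hc = 42.804 MJ/kg = 42.804 * 1000 kJ/kg = 42804 kJ/kg
Q = 0.524 kg/s * 42804 kJ/kg * 0.842 = 18885 kW

18885 kW


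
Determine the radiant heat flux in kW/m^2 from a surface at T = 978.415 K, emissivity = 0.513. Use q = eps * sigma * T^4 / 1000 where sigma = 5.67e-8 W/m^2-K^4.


T^4 = 9.1642e+11
q = 0.513 * 5.67e-8 * 9.1642e+11 / 1000 = 26.656 kW/m^2

26.656 kW/m^2


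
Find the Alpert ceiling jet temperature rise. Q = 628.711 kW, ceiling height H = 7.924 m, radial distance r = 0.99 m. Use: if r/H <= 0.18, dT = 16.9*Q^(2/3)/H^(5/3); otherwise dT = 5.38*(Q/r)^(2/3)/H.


r/H = 0.99 / 7.924 = 0.12494
r/H <= 0.18, so dT = 16.9*Q^(2/3)/H^(5/3)
Q^(2/3) = 73.390
H^(5/3) = 31.495
dT = 16.9 * 73.390 / 31.495 = 39.380 K

39.380 K


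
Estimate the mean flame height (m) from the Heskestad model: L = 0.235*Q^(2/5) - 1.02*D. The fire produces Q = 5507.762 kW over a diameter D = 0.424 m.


Q^(2/5) = 31.361
0.235 * Q^(2/5) = 7.3698
1.02 * D = 0.43248
L = 6.9374 m

6.9374 m


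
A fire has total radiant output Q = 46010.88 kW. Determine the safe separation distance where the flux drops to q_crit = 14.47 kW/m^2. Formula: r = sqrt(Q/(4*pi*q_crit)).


4*pi*q_crit = 181.84
Q/(4*pi*q_crit) = 253.04
r = sqrt(253.04) = 15.907 m

15.907 m
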